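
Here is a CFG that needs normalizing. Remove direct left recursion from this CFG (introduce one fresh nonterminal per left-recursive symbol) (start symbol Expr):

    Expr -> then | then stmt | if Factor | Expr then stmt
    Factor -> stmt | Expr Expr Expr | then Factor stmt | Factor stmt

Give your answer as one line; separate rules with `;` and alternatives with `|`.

Left recursion appears on Expr, Factor.
For Expr: α = {then stmt}, β = {then, then stmt, if Factor}. Rewrite as Expr → β Expr1 and Expr1 → α Expr1 | ε.
For Factor: α = {stmt}, β = {stmt, Expr Expr Expr, then Factor stmt}. Rewrite as Factor → β Factor1 and Factor1 → α Factor1 | ε.

Expr -> then Expr1 | then stmt Expr1 | if Factor Expr1; Factor -> stmt Factor1 | Expr Expr Expr Factor1 | then Factor stmt Factor1; Expr1 -> then stmt Expr1 | epsilon; Factor1 -> stmt Factor1 | epsilon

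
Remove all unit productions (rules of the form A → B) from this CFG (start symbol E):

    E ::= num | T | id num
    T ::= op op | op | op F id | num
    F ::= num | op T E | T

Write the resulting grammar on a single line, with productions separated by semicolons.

Unit pairs: E ⇒* {T}; F ⇒* {T}.
For each unit pair (A, B), copy every non-unit production of B to A, then drop all unit productions.

E ::= num | id num | op op | op | op F id; T ::= op op | op | op F id | num; F ::= num | op T E | op op | op | op F id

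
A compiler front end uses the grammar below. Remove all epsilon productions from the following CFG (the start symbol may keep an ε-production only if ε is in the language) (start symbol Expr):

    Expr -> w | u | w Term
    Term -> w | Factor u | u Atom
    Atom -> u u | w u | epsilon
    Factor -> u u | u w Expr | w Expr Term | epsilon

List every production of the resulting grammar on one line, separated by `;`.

Expr -> w | u | w Term; Term -> w | Factor u | u | u Atom; Atom -> u u | w u; Factor -> u u | u w Expr | w Expr Term

The nullable symbols are {Atom, Factor}.
ε ∉ L(G), so no ε-production is kept.
For each production, add variants omitting each subset of nullable occurrences: Term → Factor u gives Factor u | u.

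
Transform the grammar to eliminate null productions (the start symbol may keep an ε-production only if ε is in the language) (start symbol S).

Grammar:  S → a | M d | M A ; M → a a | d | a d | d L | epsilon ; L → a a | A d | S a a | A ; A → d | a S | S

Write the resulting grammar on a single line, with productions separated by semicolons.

Nullable nonterminals: {M}.
ε ∉ L(G), so no ε-production is kept.
Expand every rule over subsets of its nullable positions: S → M d gives M d | d. S → M A gives M A | A.

S → a | M d | d | M A | A; M → a a | d | a d | d L; L → a a | A d | S a a | A; A → d | a S | S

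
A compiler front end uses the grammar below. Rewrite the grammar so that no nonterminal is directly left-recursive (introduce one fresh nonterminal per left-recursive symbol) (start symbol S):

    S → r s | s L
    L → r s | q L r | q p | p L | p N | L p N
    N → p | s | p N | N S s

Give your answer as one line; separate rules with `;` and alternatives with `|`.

S → r s | s L; L → r s L' | q L r L' | q p L' | p L L' | p N L'; N → p N' | s N' | p N N'; L' → p N L' | ε; N' → S s N' | ε

Left recursion appears on L, N.
For L: α = {p N}, β = {r s, q L r, q p, p L, p N}. Rewrite as L → β L' and L' → α L' | ε.
For N: α = {S s}, β = {p, s, p N}. Rewrite as N → β N' and N' → α N' | ε.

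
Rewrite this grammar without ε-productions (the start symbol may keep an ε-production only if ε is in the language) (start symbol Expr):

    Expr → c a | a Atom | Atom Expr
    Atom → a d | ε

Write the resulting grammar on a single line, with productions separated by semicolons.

The nullable symbols are {Atom}.
ε ∉ L(G), so no ε-production is kept.
Add the nullable-subset variants: Expr → a Atom gives a Atom | a.

Expr → c a | a Atom | a | Atom Expr; Atom → a d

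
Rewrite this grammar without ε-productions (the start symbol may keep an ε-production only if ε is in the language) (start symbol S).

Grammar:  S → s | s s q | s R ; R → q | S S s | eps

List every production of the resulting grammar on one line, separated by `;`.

The nullable symbols are {R}.
ε ∉ L(G), so no ε-production is kept.

S → s | s s q | s R; R → q | S S s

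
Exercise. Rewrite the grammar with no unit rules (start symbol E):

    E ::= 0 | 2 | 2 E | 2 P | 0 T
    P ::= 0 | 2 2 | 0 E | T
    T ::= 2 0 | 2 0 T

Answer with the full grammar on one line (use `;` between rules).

Unit pairs: P ⇒* {T}.
Replace each nonterminal's rules with the union of the non-unit rules of every nonterminal it unit-derives.

E ::= 0 | 2 | 2 E | 2 P | 0 T; P ::= 0 | 2 2 | 0 E | 2 0 | 2 0 T; T ::= 2 0 | 2 0 T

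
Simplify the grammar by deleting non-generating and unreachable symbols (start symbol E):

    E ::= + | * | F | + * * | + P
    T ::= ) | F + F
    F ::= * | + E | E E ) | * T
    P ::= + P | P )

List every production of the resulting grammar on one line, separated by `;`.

Generating nonterminals: {E, F, T}.
Reachable from E after that: {E, F, T}.
Removed useless symbols: {P} and every production mentioning them.

E ::= + | * | F | + * *; T ::= ) | F + F; F ::= * | + E | E E ) | * T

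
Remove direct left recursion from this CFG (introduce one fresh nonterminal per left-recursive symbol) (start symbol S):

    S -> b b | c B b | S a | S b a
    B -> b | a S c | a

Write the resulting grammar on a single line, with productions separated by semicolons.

S -> b b S' | c B b S'; B -> b | a S c | a; S' -> a S' | b a S' | ε

Left recursion appears on S.
For S: α = {a, b a}, β = {b b, c B b}. Rewrite as S → β S' and S' → α S' | ε.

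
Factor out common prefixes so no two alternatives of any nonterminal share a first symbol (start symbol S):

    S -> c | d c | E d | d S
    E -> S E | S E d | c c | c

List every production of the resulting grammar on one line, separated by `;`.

S has alternatives sharing prefix 'd': factor to S → d S' with S' → c | S.
E has alternatives sharing prefix 'S E': factor to E → S E E' with E' → ε | d.
E has alternatives sharing prefix 'c': factor to E → c E'' with E'' → c | ε.

S -> c | E d | d S'; E -> S E E' | c E''; S' -> c | S; E' -> ε | d; E'' -> c | ε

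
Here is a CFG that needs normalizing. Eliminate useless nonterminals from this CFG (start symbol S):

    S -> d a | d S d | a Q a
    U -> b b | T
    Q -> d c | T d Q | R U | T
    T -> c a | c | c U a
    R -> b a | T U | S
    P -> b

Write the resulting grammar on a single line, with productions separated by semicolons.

Generating nonterminals: {P, Q, R, S, T, U}.
Reachable from S after that: {Q, R, S, T, U}.
Removed useless symbols: {P} and every production mentioning them.

S -> d a | d S d | a Q a; U -> b b | T; Q -> d c | T d Q | R U | T; T -> c a | c | c U a; R -> b a | T U | S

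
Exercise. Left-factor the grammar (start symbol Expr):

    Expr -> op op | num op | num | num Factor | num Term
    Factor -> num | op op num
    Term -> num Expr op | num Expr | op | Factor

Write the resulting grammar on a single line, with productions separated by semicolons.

Expr -> op op | num Expr1; Factor -> num | op op num; Term -> op | Factor | num Expr Term1; Expr1 -> op | eps | Factor | Term; Term1 -> op | eps

Expr has alternatives sharing prefix 'num': factor to Expr → num Expr1 with Expr1 → op | ε | Factor | Term.
Term has alternatives sharing prefix 'num Expr': factor to Term → num Expr Term1 with Term1 → op | ε.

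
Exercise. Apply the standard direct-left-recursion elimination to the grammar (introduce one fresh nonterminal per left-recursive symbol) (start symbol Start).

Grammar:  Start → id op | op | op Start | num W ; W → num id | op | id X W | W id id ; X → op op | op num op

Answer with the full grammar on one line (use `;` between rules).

Start → id op | op | op Start | num W; W → num id W1 | op W1 | id X W W1; X → op op | op num op; W1 → id id W1 | ε

Left recursion appears on W.
For W: α = {id id}, β = {num id, op, id X W}. Rewrite as W → β W1 and W1 → α W1 | ε.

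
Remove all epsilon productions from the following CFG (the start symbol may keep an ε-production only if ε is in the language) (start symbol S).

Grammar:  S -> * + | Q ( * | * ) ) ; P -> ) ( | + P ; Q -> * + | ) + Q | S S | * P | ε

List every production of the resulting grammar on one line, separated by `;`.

S -> * + | Q ( * | ( * | * ) ); P -> ) ( | + P; Q -> * + | ) + Q | ) + | S S | * P

The nullable symbols are {Q}.
ε ∉ L(G), so no ε-production is kept.
For each production, add variants omitting each subset of nullable occurrences: S → Q ( * gives Q ( * | ( *. Q → ) + Q gives ) + Q | ) +.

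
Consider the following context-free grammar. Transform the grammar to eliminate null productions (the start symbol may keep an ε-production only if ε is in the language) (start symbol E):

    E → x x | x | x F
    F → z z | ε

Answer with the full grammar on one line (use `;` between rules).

E → x x | x | x F; F → z z

The nullable symbols are {F}.
ε ∉ L(G), so no ε-production is kept.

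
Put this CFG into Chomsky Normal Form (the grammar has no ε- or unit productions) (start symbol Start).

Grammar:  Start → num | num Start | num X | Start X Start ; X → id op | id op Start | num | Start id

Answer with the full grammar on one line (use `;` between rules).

Introduce a nonterminal for each terminal appearing in a rule of length ≥ 2: X1 → num, X2 → id, X3 → op.
Binarize each right-hand side of length ≥ 3 by chaining fresh nonterminals (Y1, Y2, …): affected rules were Start → Start X Start; X → X2 X3 Start.

Start → num | X1 Start | X1 X | Start Y1; X → X2 X3 | X2 Y2 | num | Start X2; X1 → num; X2 → id; X3 → op; Y1 → X Start; Y2 → X3 Start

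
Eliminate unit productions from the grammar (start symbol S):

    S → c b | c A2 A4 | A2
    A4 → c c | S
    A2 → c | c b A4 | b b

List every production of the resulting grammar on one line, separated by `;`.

S → c | c b A4 | b b | c b | c A2 A4; A4 → c c | c | c b A4 | b b | c b | c A2 A4; A2 → c | c b A4 | b b

Unit pairs: A4 ⇒* {A2, S}; S ⇒* {A2}.
For every A with A ⇒* B via unit rules, add B's non-unit alternatives to A; then delete every rule of the form X → Y.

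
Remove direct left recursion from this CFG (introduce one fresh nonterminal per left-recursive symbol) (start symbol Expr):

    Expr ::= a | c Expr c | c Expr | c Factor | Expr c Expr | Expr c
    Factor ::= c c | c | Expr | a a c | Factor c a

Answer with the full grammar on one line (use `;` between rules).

Directly left-recursive nonterminals: Expr, Factor.
For Expr: α = {c Expr, c}, β = {a, c Expr c, c Expr, c Factor}. Rewrite as Expr → β Expr1 and Expr1 → α Expr1 | ε.
For Factor: α = {c a}, β = {c c, c, Expr, a a c}. Rewrite as Factor → β Factor1 and Factor1 → α Factor1 | ε.

Expr ::= a Expr1 | c Expr c Expr1 | c Expr Expr1 | c Factor Expr1; Factor ::= c c Factor1 | c Factor1 | Expr Factor1 | a a c Factor1; Expr1 ::= c Expr Expr1 | c Expr1 | ε; Factor1 ::= c a Factor1 | ε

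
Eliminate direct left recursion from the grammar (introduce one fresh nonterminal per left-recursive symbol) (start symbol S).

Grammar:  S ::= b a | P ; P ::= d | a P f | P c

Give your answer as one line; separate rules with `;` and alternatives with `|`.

S ::= b a | P; P ::= d P' | a P f P'; P' ::= c P' | ε

Left recursion appears on P.
For P: α = {c}, β = {d, a P f}. Rewrite as P → β P' and P' → α P' | ε.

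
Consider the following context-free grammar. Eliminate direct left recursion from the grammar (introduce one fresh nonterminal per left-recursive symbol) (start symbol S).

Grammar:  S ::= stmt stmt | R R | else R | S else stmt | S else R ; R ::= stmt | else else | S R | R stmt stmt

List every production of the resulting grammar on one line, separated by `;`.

S, R are directly left-recursive.
For S: α = {else stmt, else R}, β = {stmt stmt, R R, else R}. Rewrite as S → β S' and S' → α S' | ε.
For R: α = {stmt stmt}, β = {stmt, else else, S R}. Rewrite as R → β R' and R' → α R' | ε.

S ::= stmt stmt S' | R R S' | else R S'; R ::= stmt R' | else else R' | S R R'; S' ::= else stmt S' | else R S' | ε; R' ::= stmt stmt R' | ε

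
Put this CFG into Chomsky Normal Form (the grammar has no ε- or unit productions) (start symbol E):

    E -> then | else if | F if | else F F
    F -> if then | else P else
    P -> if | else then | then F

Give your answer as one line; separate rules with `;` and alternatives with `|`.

Introduce a nonterminal for each terminal appearing in a rule of length ≥ 2: X1 → else, X2 → if, X3 → then.
Binarize each right-hand side of length ≥ 3 by chaining fresh nonterminals (Y1, Y2, …): affected rules were E → X1 F F; F → X1 P X1.

E -> then | X1 X2 | F X2 | X1 Y1; F -> X2 X3 | X1 Y2; P -> if | X1 X3 | X3 F; X1 -> else; X2 -> if; X3 -> then; Y1 -> F F; Y2 -> P X1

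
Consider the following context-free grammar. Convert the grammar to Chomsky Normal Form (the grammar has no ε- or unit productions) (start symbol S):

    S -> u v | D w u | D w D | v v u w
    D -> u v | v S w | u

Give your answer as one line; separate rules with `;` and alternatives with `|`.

S -> X1 X2 | D Y1 | D Y2 | X2 Y3; D -> X1 X2 | X2 Y5 | u; X1 -> u; X2 -> v; X3 -> w; Y1 -> X3 X1; Y2 -> X3 D; Y3 -> X2 Y4; Y4 -> X1 X3; Y5 -> S X3

Introduce a nonterminal for each terminal appearing in a rule of length ≥ 2: X1 → u, X2 → v, X3 → w.
Binarize each right-hand side of length ≥ 3 by chaining fresh nonterminals (Y1, Y2, …): affected rules were S → D X3 X1; S → D X3 D; S → X2 X2 X1 X3; D → X2 S X3.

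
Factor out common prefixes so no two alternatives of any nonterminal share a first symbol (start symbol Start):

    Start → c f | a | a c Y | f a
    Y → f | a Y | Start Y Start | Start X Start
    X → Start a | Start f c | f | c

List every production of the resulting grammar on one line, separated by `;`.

Start has alternatives sharing prefix 'a': factor to Start → a Start1 with Start1 → ε | c Y.
Y has alternatives sharing prefix 'Start': factor to Y → Start Y1 with Y1 → Y Start | X Start.
X has alternatives sharing prefix 'Start': factor to X → Start X1 with X1 → a | f c.

Start → c f | f a | a Start1; Y → f | a Y | Start Y1; X → f | c | Start X1; Start1 → ε | c Y; Y1 → Y Start | X Start; X1 → a | f c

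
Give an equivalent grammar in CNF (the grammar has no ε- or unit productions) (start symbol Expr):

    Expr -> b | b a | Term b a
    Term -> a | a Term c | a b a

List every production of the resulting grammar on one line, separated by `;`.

Expr -> b | X1 X2 | Term Y1; Term -> a | X2 Y2 | X2 Y3; X1 -> b; X2 -> a; X3 -> c; Y1 -> X1 X2; Y2 -> Term X3; Y3 -> X1 X2

Introduce a nonterminal for each terminal appearing in a rule of length ≥ 2: X1 → b, X2 → a, X3 → c.
Binarize each right-hand side of length ≥ 3 by chaining fresh nonterminals (Y1, Y2, …): affected rules were Expr → Term X1 X2; Term → X2 Term X3; Term → X2 X1 X2.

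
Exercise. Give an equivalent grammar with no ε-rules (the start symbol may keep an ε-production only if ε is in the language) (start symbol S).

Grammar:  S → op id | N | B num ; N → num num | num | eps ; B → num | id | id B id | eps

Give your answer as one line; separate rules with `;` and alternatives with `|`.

The nullable symbols are {B, N, S}.
ε ∈ L(G) since S is nullable, so keep S → ε.
Add the nullable-subset variants: S → B num gives B num | num. B → id B id gives id B id | id id.

S → op id | N | B num | num | eps; N → num num | num; B → num | id | id B id | id id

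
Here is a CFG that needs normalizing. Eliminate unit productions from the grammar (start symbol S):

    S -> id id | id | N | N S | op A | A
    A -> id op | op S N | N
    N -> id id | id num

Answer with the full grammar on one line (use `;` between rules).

S -> id id | id | N S | op A | id num | id op | op S N; A -> id id | id num | id op | op S N; N -> id id | id num

Unit pairs: A ⇒* {N}; S ⇒* {A, N}.
For each unit pair (A, B), copy every non-unit production of B to A, then drop all unit productions.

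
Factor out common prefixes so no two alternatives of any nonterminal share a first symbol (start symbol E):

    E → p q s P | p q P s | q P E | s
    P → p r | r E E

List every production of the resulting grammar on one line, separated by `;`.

E has alternatives sharing prefix 'p q': factor to E → p q E' with E' → s P | P s.

E → q P E | s | p q E'; P → p r | r E E; E' → s P | P s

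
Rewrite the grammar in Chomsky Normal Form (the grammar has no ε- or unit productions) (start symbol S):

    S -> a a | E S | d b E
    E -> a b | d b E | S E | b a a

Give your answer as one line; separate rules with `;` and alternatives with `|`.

S -> X1 X1 | E S | X2 Y1; E -> X1 X3 | X2 Y2 | S E | X3 Y3; X1 -> a; X2 -> d; X3 -> b; Y1 -> X3 E; Y2 -> X3 E; Y3 -> X1 X1

Introduce a nonterminal for each terminal appearing in a rule of length ≥ 2: X1 → a, X2 → d, X3 → b.
Binarize each right-hand side of length ≥ 3 by chaining fresh nonterminals (Y1, Y2, …): affected rules were S → X2 X3 E; E → X2 X3 E; E → X3 X1 X1.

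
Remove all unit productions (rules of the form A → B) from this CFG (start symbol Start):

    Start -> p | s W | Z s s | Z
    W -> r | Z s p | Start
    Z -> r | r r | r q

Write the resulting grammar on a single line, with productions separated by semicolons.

Unit pairs: Start ⇒* {Z}; W ⇒* {Start, Z}.
Replace each nonterminal's rules with the union of the non-unit rules of every nonterminal it unit-derives.

Start -> r | r r | r q | p | s W | Z s s; W -> r | r r | r q | p | s W | Z s s | Z s p; Z -> r | r r | r q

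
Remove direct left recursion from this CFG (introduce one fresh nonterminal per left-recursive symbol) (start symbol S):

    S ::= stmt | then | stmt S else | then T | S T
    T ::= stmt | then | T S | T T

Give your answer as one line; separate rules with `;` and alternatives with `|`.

S ::= stmt S' | then S' | stmt S else S' | then T S'; T ::= stmt T' | then T'; S' ::= T S' | epsilon; T' ::= S T' | T T' | epsilon

S, T are directly left-recursive.
For S: α = {T}, β = {stmt, then, stmt S else, then T}. Rewrite as S → β S' and S' → α S' | ε.
For T: α = {S, T}, β = {stmt, then}. Rewrite as T → β T' and T' → α T' | ε.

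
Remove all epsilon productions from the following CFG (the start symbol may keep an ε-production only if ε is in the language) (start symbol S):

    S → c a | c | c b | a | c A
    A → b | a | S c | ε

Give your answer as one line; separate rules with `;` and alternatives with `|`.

S → c a | c | c b | a | c A; A → b | a | S c

Nullable nonterminals: {A}.
ε ∉ L(G), so no ε-production is kept.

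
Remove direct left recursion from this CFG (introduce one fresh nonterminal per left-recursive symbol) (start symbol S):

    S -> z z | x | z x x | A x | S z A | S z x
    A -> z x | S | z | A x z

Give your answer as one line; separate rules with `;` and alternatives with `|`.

S, A are directly left-recursive.
For S: α = {z A, z x}, β = {z z, x, z x x, A x}. Rewrite as S → β S' and S' → α S' | ε.
For A: α = {x z}, β = {z x, S, z}. Rewrite as A → β A' and A' → α A' | ε.

S -> z z S' | x S' | z x x S' | A x S'; A -> z x A' | S A' | z A'; S' -> z A S' | z x S' | epsilon; A' -> x z A' | epsilon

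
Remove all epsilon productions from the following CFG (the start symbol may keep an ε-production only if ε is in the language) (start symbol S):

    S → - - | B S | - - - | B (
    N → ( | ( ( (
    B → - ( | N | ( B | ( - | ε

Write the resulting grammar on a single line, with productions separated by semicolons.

S → - - | B S | - - - | B ( | (; N → ( | ( ( (; B → - ( | N | ( B | ( | ( -

Nullable nonterminals: {B}.
ε ∉ L(G), so no ε-production is kept.
Add the nullable-subset variants: S → B ( gives B ( | (. B → ( B gives ( B | (.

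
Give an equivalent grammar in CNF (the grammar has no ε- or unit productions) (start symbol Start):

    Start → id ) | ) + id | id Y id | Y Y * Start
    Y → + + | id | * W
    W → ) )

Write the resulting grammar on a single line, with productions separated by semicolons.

Start → X1 X2 | X2 Y1 | X1 Y2 | Y Y3; Y → X3 X3 | id | X4 W; W → X2 X2; X1 → id; X2 → ); X3 → +; X4 → *; Y1 → X3 X1; Y2 → Y X1; Y3 → Y Y4; Y4 → X4 Start

Introduce a nonterminal for each terminal appearing in a rule of length ≥ 2: X1 → id, X2 → ), X3 → +, X4 → *.
Binarize each right-hand side of length ≥ 3 by chaining fresh nonterminals (Y1, Y2, …): affected rules were Start → X2 X3 X1; Start → X1 Y X1; Start → Y Y X4 Start.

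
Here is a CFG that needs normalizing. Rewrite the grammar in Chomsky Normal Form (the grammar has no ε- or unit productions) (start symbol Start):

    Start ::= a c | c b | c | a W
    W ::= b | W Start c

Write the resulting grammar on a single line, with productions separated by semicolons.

Start ::= X1 X2 | X2 X3 | c | X1 W; W ::= b | W Y1; X1 ::= a; X2 ::= c; X3 ::= b; Y1 ::= Start X2

Introduce a nonterminal for each terminal appearing in a rule of length ≥ 2: X1 → a, X2 → c, X3 → b.
Binarize each right-hand side of length ≥ 3 by chaining fresh nonterminals (Y1, Y2, …): affected rules were W → W Start X2.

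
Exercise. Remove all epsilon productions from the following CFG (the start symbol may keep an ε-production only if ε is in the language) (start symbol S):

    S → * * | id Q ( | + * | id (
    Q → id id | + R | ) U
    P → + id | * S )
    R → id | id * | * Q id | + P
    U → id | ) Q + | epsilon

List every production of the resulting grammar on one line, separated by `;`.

Nullable nonterminals: {U}.
ε ∉ L(G), so no ε-production is kept.
For each production, add variants omitting each subset of nullable occurrences: Q → ) U gives ) U | ).

S → * * | id Q ( | + * | id (; Q → id id | + R | ) U | ); P → + id | * S ); R → id | id * | * Q id | + P; U → id | ) Q +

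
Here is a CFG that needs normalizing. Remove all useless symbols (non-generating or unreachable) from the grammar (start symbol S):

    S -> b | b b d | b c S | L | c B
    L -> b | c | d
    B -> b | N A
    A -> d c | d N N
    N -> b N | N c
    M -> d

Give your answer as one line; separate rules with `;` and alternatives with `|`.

Generating nonterminals: {A, B, L, M, S}.
Reachable from S after that: {B, L, S}.
Removed useless symbols: {A, M, N} and every production mentioning them.

S -> b | b b d | b c S | L | c B; L -> b | c | d; B -> b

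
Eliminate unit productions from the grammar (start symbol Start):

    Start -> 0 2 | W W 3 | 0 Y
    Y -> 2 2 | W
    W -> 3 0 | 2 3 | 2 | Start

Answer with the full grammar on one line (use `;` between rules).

Unit pairs: W ⇒* {Start}; Y ⇒* {Start, W}.
Replace each nonterminal's rules with the union of the non-unit rules of every nonterminal it unit-derives.

Start -> 0 2 | W W 3 | 0 Y; Y -> 0 2 | W W 3 | 0 Y | 3 0 | 2 3 | 2 | 2 2; W -> 0 2 | W W 3 | 0 Y | 3 0 | 2 3 | 2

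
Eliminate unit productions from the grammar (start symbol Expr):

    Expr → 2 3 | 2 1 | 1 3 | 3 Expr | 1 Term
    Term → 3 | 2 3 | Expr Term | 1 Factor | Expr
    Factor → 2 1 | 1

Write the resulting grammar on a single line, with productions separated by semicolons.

Unit pairs: Term ⇒* {Expr}.
Replace each nonterminal's rules with the union of the non-unit rules of every nonterminal it unit-derives.

Expr → 2 3 | 2 1 | 1 3 | 3 Expr | 1 Term; Term → 3 | 2 3 | Expr Term | 1 Factor | 2 1 | 1 3 | 3 Expr | 1 Term; Factor → 2 1 | 1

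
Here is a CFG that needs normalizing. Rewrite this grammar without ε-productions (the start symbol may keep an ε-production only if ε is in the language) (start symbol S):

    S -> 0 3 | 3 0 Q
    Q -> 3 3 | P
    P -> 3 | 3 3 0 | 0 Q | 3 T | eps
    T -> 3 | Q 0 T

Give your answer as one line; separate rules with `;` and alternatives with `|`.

S -> 0 3 | 3 0 Q | 3 0; Q -> 3 3 | P; P -> 3 | 3 3 0 | 0 Q | 0 | 3 T; T -> 3 | Q 0 T | 0 T

Nullable nonterminals: {P, Q}.
ε ∉ L(G), so no ε-production is kept.
Add the nullable-subset variants: S → 3 0 Q gives 3 0 Q | 3 0. P → 0 Q gives 0 Q | 0. T → Q 0 T gives Q 0 T | 0 T.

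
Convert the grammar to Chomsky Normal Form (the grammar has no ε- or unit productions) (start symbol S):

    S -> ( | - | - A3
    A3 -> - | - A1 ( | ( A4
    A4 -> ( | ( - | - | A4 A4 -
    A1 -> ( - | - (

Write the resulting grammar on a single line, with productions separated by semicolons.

Introduce a nonterminal for each terminal appearing in a rule of length ≥ 2: X1 → -, X2 → (.
Binarize each right-hand side of length ≥ 3 by chaining fresh nonterminals (Y1, Y2, …): affected rules were A3 → X1 A1 X2; A4 → A4 A4 X1.

S -> ( | - | X1 A3; A3 -> - | X1 Y1 | X2 A4; A4 -> ( | X2 X1 | - | A4 Y2; A1 -> X2 X1 | X1 X2; X1 -> -; X2 -> (; Y1 -> A1 X2; Y2 -> A4 X1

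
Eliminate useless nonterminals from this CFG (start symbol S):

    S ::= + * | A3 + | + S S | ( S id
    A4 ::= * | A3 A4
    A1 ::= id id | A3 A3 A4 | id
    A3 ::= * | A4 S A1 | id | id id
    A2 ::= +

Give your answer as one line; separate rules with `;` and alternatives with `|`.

S ::= + * | A3 + | + S S | ( S id; A4 ::= * | A3 A4; A1 ::= id id | A3 A3 A4 | id; A3 ::= * | A4 S A1 | id | id id

Generating nonterminals: {A1, A2, A3, A4, S}.
Reachable from S after that: {A1, A3, A4, S}.
Removed useless symbols: {A2} and every production mentioning them.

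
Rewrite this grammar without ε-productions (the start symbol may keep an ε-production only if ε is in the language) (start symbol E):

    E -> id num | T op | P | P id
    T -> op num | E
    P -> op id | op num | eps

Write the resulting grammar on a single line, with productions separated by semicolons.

E -> id num | T op | op | P | P id | id | ε; T -> op num | E; P -> op id | op num

Nullable nonterminals: {E, P, T}.
ε ∈ L(G) since E is nullable, so keep E → ε.
For each production, add variants omitting each subset of nullable occurrences: E → T op gives T op | op. E → P id gives P id | id.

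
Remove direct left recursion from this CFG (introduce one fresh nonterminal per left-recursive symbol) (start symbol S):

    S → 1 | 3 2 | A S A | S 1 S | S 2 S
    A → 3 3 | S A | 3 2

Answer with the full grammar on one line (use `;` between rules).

Directly left-recursive nonterminal: S.
For S: α = {1 S, 2 S}, β = {1, 3 2, A S A}. Rewrite as S → β S' and S' → α S' | ε.

S → 1 S' | 3 2 S' | A S A S'; A → 3 3 | S A | 3 2; S' → 1 S S' | 2 S S' | eps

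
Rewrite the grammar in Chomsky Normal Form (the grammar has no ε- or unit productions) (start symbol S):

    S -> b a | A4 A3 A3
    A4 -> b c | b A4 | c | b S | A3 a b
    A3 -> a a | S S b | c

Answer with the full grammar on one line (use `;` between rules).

S -> X1 X2 | A4 Y1; A4 -> X1 X3 | X1 A4 | c | X1 S | A3 Y2; A3 -> X2 X2 | S Y3 | c; X1 -> b; X2 -> a; X3 -> c; Y1 -> A3 A3; Y2 -> X2 X1; Y3 -> S X1

Introduce a nonterminal for each terminal appearing in a rule of length ≥ 2: X1 → b, X2 → a, X3 → c.
Binarize each right-hand side of length ≥ 3 by chaining fresh nonterminals (Y1, Y2, …): affected rules were S → A4 A3 A3; A4 → A3 X2 X1; A3 → S S X1.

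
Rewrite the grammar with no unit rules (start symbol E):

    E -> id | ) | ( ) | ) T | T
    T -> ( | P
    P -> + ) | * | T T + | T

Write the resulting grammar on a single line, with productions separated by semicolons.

E -> id | ) | ( ) | ) T | + ) | * | T T + | (; T -> + ) | * | T T + | (; P -> + ) | * | T T + | (

Unit pairs: E ⇒* {P, T}; P ⇒* {T}; T ⇒* {P}.
For each unit pair (A, B), copy every non-unit production of B to A, then drop all unit productions.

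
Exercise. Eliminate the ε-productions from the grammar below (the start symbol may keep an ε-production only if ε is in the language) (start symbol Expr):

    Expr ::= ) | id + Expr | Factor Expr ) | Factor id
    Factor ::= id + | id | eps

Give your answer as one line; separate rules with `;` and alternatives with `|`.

Expr ::= ) | id + Expr | Factor Expr ) | Expr ) | Factor id | id; Factor ::= id + | id

The nullable symbols are {Factor}.
ε ∉ L(G), so no ε-production is kept.
For each production, add variants omitting each subset of nullable occurrences: Expr → Factor Expr ) gives Factor Expr ) | Expr ). Expr → Factor id gives Factor id | id.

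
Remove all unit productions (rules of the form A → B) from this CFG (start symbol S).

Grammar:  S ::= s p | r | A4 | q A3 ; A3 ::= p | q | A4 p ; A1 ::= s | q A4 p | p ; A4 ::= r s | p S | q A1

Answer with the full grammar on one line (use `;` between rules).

Unit pairs: S ⇒* {A4}.
Replace each nonterminal's rules with the union of the non-unit rules of every nonterminal it unit-derives.

S ::= r s | p S | q A1 | s p | r | q A3; A3 ::= p | q | A4 p; A1 ::= s | q A4 p | p; A4 ::= r s | p S | q A1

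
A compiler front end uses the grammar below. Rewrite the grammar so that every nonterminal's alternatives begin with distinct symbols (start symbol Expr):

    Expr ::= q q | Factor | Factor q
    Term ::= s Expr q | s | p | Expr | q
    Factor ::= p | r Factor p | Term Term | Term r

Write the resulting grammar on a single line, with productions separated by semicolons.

Expr has alternatives sharing prefix 'Factor': factor to Expr → Factor Expr1 with Expr1 → ε | q.
Term has alternatives sharing prefix 's': factor to Term → s Term1 with Term1 → Expr q | ε.
Factor has alternatives sharing prefix 'Term': factor to Factor → Term Factor1 with Factor1 → Term | r.

Expr ::= q q | Factor Expr1; Term ::= p | Expr | q | s Term1; Factor ::= p | r Factor p | Term Factor1; Expr1 ::= ε | q; Term1 ::= Expr q | ε; Factor1 ::= Term | r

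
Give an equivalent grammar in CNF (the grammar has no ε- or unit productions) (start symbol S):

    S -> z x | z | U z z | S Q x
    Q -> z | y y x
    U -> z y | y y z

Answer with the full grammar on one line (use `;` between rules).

Introduce a nonterminal for each terminal appearing in a rule of length ≥ 2: X1 → z, X2 → x, X3 → y.
Binarize each right-hand side of length ≥ 3 by chaining fresh nonterminals (Y1, Y2, …): affected rules were S → U X1 X1; S → S Q X2; Q → X3 X3 X2; U → X3 X3 X1.

S -> X1 X2 | z | U Y1 | S Y2; Q -> z | X3 Y3; U -> X1 X3 | X3 Y4; X1 -> z; X2 -> x; X3 -> y; Y1 -> X1 X1; Y2 -> Q X2; Y3 -> X3 X2; Y4 -> X3 X1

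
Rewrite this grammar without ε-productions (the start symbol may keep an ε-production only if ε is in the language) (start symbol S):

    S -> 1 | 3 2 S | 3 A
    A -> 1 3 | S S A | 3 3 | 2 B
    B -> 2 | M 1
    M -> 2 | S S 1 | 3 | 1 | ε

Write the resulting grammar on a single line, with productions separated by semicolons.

Nullable nonterminals: {M}.
ε ∉ L(G), so no ε-production is kept.
Add the nullable-subset variants: B → M 1 gives M 1 | 1.

S -> 1 | 3 2 S | 3 A; A -> 1 3 | S S A | 3 3 | 2 B; B -> 2 | M 1 | 1; M -> 2 | S S 1 | 3 | 1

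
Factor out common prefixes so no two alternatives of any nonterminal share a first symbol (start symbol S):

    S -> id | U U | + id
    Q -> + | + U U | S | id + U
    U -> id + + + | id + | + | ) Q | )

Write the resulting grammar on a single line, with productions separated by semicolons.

Q has alternatives sharing prefix '+': factor to Q → + Q' with Q' → ε | U U.
U has alternatives sharing prefix 'id +': factor to U → id + U' with U' → + + | ε.
U has alternatives sharing prefix ')': factor to U → ) U'' with U'' → Q | ε.

S -> id | U U | + id; Q -> S | id + U | + Q'; U -> + | id + U' | ) U''; Q' -> ε | U U; U' -> + + | ε; U'' -> Q | ε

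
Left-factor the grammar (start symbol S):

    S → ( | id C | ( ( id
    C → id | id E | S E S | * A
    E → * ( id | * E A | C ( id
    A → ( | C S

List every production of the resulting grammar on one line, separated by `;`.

S → id C | ( S'; C → S E S | * A | id C'; E → C ( id | * E'; A → ( | C S; S' → ε | ( id; C' → ε | E; E' → ( id | E A

S has alternatives sharing prefix '(': factor to S → ( S' with S' → ε | ( id.
C has alternatives sharing prefix 'id': factor to C → id C' with C' → ε | E.
E has alternatives sharing prefix '*': factor to E → * E' with E' → ( id | E A.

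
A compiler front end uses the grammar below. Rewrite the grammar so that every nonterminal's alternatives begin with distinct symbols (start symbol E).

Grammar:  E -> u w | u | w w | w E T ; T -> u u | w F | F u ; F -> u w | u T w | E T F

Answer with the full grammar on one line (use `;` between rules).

E -> u E' | w E''; T -> u u | w F | F u; F -> E T F | u F'; E' -> w | eps; E'' -> w | E T; F' -> w | T w

E has alternatives sharing prefix 'u': factor to E → u E' with E' → w | ε.
E has alternatives sharing prefix 'w': factor to E → w E'' with E'' → w | E T.
F has alternatives sharing prefix 'u': factor to F → u F' with F' → w | T w.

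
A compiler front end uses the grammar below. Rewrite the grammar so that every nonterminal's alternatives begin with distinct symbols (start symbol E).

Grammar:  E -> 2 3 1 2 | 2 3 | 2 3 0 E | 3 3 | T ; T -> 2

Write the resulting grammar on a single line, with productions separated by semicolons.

E has alternatives sharing prefix '2 3': factor to E → 2 3 E' with E' → 1 2 | ε | 0 E.

E -> 3 3 | T | 2 3 E'; T -> 2; E' -> 1 2 | ε | 0 E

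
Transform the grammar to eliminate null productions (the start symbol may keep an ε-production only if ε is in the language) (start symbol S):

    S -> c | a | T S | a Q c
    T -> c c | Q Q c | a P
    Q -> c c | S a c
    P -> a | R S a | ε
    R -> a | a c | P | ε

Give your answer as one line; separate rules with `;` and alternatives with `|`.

S -> c | a | T S | a Q c; T -> c c | Q Q c | a P | a; Q -> c c | S a c; P -> a | R S a | S a; R -> a | a c | P

Nullable set = {P, R}.
ε ∉ L(G), so no ε-production is kept.
For each production, add variants omitting each subset of nullable occurrences: T → a P gives a P | a. P → R S a gives R S a | S a.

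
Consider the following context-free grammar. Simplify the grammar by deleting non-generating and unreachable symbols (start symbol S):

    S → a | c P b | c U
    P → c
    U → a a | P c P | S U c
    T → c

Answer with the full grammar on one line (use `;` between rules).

Generating nonterminals: {P, S, T, U}.
Reachable from S after that: {P, S, U}.
Removed useless symbols: {T} and every production mentioning them.

S → a | c P b | c U; P → c; U → a a | P c P | S U c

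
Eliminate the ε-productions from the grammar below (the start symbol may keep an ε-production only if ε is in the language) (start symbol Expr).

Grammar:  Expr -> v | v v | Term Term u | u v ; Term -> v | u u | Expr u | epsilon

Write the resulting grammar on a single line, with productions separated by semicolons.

Expr -> v | v v | Term Term u | Term u | u | u v; Term -> v | u u | Expr u

Nullable nonterminals: {Term}.
ε ∉ L(G), so no ε-production is kept.
For each production, add variants omitting each subset of nullable occurrences: Expr → Term Term u gives Term Term u | Term u | u.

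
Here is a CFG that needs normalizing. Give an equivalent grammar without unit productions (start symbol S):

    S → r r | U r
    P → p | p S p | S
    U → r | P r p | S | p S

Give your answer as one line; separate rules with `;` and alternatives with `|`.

S → r r | U r; P → r r | U r | p | p S p; U → r | P r p | p S | r r | U r

Unit pairs: P ⇒* {S}; U ⇒* {S}.
For each unit pair (A, B), copy every non-unit production of B to A, then drop all unit productions.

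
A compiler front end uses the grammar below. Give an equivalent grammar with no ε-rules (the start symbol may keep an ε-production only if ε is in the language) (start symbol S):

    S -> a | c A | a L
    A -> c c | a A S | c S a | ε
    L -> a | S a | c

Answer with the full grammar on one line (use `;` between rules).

Nullable set = {A}.
ε ∉ L(G), so no ε-production is kept.
Add the nullable-subset variants: S → c A gives c A | c. A → a A S gives a A S | a S.

S -> a | c A | c | a L; A -> c c | a A S | a S | c S a; L -> a | S a | c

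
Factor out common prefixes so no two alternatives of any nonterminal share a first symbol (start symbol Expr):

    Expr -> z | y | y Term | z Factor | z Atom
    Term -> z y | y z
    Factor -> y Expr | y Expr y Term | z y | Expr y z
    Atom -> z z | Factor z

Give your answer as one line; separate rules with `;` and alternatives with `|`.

Expr has alternatives sharing prefix 'z': factor to Expr → z Expr1 with Expr1 → ε | Factor | Atom.
Expr has alternatives sharing prefix 'y': factor to Expr → y Expr2 with Expr2 → ε | Term.
Factor has alternatives sharing prefix 'y Expr': factor to Factor → y Expr Factor1 with Factor1 → ε | y Term.

Expr -> z Expr1 | y Expr2; Term -> z y | y z; Factor -> z y | Expr y z | y Expr Factor1; Atom -> z z | Factor z; Expr1 -> ε | Factor | Atom; Expr2 -> ε | Term; Factor1 -> ε | y Term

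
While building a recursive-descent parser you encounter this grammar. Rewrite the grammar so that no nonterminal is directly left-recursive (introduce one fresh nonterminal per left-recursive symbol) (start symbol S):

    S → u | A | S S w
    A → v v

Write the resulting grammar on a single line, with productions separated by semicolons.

S is directly left-recursive.
For S: α = {S w}, β = {u, A}. Rewrite as S → β S' and S' → α S' | ε.

S → u S' | A S'; A → v v; S' → S w S' | ε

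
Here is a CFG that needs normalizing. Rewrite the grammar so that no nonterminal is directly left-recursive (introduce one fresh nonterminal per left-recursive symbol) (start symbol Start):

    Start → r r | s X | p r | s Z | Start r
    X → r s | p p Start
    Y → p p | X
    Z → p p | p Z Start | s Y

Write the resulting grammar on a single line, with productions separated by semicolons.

Start → r r Start1 | s X Start1 | p r Start1 | s Z Start1; X → r s | p p Start; Y → p p | X; Z → p p | p Z Start | s Y; Start1 → r Start1 | ε

Left recursion appears on Start.
For Start: α = {r}, β = {r r, s X, p r, s Z}. Rewrite as Start → β Start1 and Start1 → α Start1 | ε.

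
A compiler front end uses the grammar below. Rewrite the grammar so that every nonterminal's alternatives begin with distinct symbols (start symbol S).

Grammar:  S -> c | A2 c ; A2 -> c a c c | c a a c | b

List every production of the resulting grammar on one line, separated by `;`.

A2 has alternatives sharing prefix 'c a': factor to A2 → c a A2' with A2' → c c | a c.

S -> c | A2 c; A2 -> b | c a A2'; A2' -> c c | a c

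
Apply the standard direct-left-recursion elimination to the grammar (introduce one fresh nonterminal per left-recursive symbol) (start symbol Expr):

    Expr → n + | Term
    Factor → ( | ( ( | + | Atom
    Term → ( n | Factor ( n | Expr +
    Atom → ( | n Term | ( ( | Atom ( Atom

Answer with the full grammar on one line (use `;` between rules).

Expr → n + | Term; Factor → ( | ( ( | + | Atom; Term → ( n | Factor ( n | Expr +; Atom → ( Atom1 | n Term Atom1 | ( ( Atom1; Atom1 → ( Atom Atom1 | ε

Left recursion appears on Atom.
For Atom: α = {( Atom}, β = {(, n Term, ( (}. Rewrite as Atom → β Atom1 and Atom1 → α Atom1 | ε.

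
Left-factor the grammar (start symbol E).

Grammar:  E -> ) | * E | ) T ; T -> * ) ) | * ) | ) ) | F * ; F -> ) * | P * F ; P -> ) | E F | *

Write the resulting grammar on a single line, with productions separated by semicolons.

E has alternatives sharing prefix ')': factor to E → ) E' with E' → ε | T.
T has alternatives sharing prefix '* )': factor to T → * ) T' with T' → ) | ε.

E -> * E | ) E'; T -> ) ) | F * | * ) T'; F -> ) * | P * F; P -> ) | E F | *; E' -> epsilon | T; T' -> ) | epsilon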